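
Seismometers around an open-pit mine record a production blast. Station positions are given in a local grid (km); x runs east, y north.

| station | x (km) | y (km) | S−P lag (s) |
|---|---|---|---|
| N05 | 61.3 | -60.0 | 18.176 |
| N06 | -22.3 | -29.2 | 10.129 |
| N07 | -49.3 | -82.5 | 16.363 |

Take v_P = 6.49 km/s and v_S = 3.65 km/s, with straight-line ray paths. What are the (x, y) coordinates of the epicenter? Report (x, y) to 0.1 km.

(-39.1, 53.6)

Distance from S−P lag: d = Δt · v_P v_S / (v_P − v_S) = Δt · (6.49·3.65)/(6.49−3.65) ≈ 8.3410·Δt.
So d_N05 = 151.61, d_N06 = 84.49, d_N07 = 136.48 km.
Circle about each station: (x − 61.3)² + (y + 60.0)² = 151.61²; (x + 22.3)² + (y + 29.2)² = 84.49²; (x + 49.3)² + (y + 82.5)² = 136.48².
Subtracting the N05 equation from the N06 and N07 equations removes the quadratic terms:
-167.2 x + 61.6 y = 9839.27
-221.2 x − 45.0 y = 6237.85
Solving the 2×2 system: x ≈ -39.1, y ≈ 53.6 km.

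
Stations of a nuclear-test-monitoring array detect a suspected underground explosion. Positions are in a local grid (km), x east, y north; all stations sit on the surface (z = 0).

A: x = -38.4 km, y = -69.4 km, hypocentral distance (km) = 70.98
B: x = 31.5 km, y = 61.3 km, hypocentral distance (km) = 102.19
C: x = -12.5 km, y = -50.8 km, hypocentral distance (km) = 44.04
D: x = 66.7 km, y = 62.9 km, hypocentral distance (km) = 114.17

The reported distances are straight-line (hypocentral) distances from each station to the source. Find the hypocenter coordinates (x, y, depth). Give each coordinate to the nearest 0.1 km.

x ≈ 16.7 km, y ≈ -35.5 km, depth ≈ 29.2 km

Each station gives a sphere (x−x_i)² + (y−y_i)² + z² = d_i² (stations at z=0).
Subtracting the A sphere from B and C: z² cancels, leaving linear equations in x and y:
139.8 x + 261.4 y = -6945.62
51.8 x + 37.2 y = -455.39
Solving: x ≈ 16.707, y ≈ -35.506 km (keep extra digits for the depth step; rounded: 16.7, -35.5).
Then from the A sphere: z² = 70.98² − (x + 38.4)² − (y + 69.4)² with x = 16.707, y = -35.506, so z ≈ 29.199 ≈ 29.2 km.
Check against D (with the unrounded solution): distance 114.17 ≈ 114.17 km. ✓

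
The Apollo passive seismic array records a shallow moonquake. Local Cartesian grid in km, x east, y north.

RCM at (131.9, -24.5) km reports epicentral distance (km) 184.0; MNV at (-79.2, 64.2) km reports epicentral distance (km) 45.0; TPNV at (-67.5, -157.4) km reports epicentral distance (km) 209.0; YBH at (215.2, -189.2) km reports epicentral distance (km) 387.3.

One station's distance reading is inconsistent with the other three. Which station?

YBH

Solve using three stations at a time. Using RCM, MNV, TPNV (subtract circle equations pairwise → linear system) gives (x, y) ≈ (-36.7, 49.3).
Distances from that point to each station vs reported:
  RCM: calculated 184.0 vs reported 184.0 → residual 0.0 km
  MNV: calculated 45.1 vs reported 45.0 → residual 0.1 km
  TPNV: calculated 209.0 vs reported 209.0 → residual 0.0 km
  YBH: calculated 346.9 vs reported 387.3 → residual 40.4 km
RCM, MNV, TPNV are mutually consistent (residuals ≈ 0); YBH is off by 40.4 km.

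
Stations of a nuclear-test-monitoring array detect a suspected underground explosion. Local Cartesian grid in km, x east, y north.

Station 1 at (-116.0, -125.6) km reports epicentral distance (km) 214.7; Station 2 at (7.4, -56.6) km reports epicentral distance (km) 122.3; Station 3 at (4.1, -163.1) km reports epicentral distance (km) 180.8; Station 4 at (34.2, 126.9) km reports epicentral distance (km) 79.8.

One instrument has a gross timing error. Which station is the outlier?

Station 3

Solve using three stations at a time. Using Station 1, Station 2, Station 4 (subtract circle equations pairwise → linear system) gives (x, y) ≈ (-14.7, 63.7).
Distances from that point to each station vs reported:
  Station 1: calculated 214.7 vs reported 214.7 → residual 0.0 km
  Station 2: calculated 122.4 vs reported 122.3 → residual 0.1 km
  Station 3: calculated 227.6 vs reported 180.8 → residual 46.8 km
  Station 4: calculated 79.9 vs reported 79.8 → residual 0.1 km
Station 1, Station 2, Station 4 are mutually consistent (residuals ≈ 0); Station 3 is off by 46.8 km.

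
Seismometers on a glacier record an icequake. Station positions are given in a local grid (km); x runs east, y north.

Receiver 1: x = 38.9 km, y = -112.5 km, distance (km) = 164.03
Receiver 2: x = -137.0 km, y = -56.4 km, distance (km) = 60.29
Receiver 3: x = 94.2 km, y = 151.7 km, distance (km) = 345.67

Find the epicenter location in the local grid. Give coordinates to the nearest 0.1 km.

-125.1 km east, -115.5 km north

Circle about each station: (x − 38.9)² + (y + 112.5)² = 164.03²; (x + 137.0)² + (y + 56.4)² = 60.29²; (x − 94.2)² + (y − 151.7)² = 345.67².
Subtracting the Receiver 1 equation from the Receiver 2 and Receiver 3 equations removes the quadratic terms:
-351.8 x + 112.2 y = 31051.46
110.6 x + 528.4 y = -74864.84
Solving the 2×2 system: x ≈ -125.1, y ≈ -115.5 km.
Check against Receiver 1 (with the unrounded x, y): √((x − 38.9)²+(y + 112.5)²) = 164.03 ≈ 164.03 km. ✓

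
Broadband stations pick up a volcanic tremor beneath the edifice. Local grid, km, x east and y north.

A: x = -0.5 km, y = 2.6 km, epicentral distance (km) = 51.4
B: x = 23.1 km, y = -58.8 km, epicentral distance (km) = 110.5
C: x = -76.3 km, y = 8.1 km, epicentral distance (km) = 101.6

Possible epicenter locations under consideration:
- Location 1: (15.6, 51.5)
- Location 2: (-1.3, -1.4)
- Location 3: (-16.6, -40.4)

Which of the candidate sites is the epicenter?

Location 1

For each candidate, compare |candidate − station| to the reported distance:
Location 1: residuals A 0.1, B 0.1, C 0.0 → max 0.1 km
Location 2: residuals A 47.3, B 48.1, C 26.0 → max 48.1 km
Location 3: residuals A 5.5, B 66.7, C 24.7 → max 66.7 km
Only Location 1 has all residuals ≈ 0.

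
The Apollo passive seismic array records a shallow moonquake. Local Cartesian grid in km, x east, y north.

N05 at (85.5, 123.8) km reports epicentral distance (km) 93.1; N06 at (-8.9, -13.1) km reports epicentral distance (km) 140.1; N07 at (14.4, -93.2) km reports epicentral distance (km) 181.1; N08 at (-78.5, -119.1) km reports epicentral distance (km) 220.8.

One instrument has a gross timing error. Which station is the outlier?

Solve using three stations at a time. Using N05, N07, N08 (subtract circle equations pairwise → linear system) gives (x, y) ≈ (-0.1, 87.3).
Distances from that point to each station vs reported:
  N05: calculated 93.1 vs reported 93.1 → residual 0.0 km
  N06: calculated 100.8 vs reported 140.1 → residual 39.3 km
  N07: calculated 181.1 vs reported 181.1 → residual 0.0 km
  N08: calculated 220.8 vs reported 220.8 → residual 0.0 km
N05, N07, N08 are mutually consistent (residuals ≈ 0); N06 is off by 39.3 km.

N06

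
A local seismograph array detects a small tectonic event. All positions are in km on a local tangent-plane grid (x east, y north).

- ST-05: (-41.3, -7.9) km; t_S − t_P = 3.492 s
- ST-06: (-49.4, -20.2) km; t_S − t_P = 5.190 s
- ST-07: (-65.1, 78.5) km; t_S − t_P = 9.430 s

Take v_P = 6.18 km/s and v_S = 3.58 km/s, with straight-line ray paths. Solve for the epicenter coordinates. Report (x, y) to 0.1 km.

Distance from S−P lag: d = Δt · v_P v_S / (v_P − v_S) = Δt · (6.18·3.58)/(6.18−3.58) ≈ 8.5094·Δt.
So d_ST-05 = 29.71, d_ST-06 = 44.16, d_ST-07 = 80.24 km.
Circle about each station: (x + 41.3)² + (y + 7.9)² = 29.71²; (x + 49.4)² + (y + 20.2)² = 44.16²; (x + 65.1)² + (y − 78.5)² = 80.24².
Subtracting pairs of circle equations eliminates x²+y² and gives linear equations (the radical axes):
-16.2 x − 24.6 y = 12.88
-47.6 x + 172.8 y = 3076.39
Solving the 2×2 system: x ≈ -19.6, y ≈ 12.4 km.

x ≈ -19.6 km, y ≈ 12.4 km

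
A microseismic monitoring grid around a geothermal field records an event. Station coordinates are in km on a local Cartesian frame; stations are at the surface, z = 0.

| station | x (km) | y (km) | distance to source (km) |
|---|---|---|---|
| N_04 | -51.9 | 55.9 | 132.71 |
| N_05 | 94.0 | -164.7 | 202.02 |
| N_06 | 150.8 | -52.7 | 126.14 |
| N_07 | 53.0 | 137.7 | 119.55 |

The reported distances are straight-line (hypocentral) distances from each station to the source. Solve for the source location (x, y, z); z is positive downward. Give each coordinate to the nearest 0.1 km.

(68.7, 29.7, 48.8)

Each station gives a sphere (x−x_i)² + (y−y_i)² + z² = d_i² (stations at z=0).
Subtracting the N_04 sphere from N_05 and N_06: z² cancels, leaving linear equations in x and y:
291.8 x − 441.2 y = 6943.53
405.4 x − 217.2 y = 21400.15
Solving: x ≈ 68.699, y ≈ 29.698 km (keep extra digits for the depth step; rounded: 68.7, 29.7).
Then from the N_04 sphere: z² = 132.71² − (x + 51.9)² − (y − 55.9)² with x = 68.699, y = 29.698, so z ≈ 48.798 ≈ 48.8 km.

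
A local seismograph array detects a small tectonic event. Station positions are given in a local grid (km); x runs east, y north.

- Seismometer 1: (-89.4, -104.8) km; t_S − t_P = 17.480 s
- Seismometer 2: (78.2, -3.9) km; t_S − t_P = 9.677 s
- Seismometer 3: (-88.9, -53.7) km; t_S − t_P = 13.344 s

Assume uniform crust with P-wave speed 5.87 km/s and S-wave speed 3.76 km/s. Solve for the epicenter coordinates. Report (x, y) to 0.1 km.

x ≈ -3.1 km, y ≈ 56.4 km

Distance from S−P lag: d = Δt · v_P v_S / (v_P − v_S) = Δt · (5.87·3.76)/(5.87−3.76) ≈ 10.4603·Δt.
So d_Seismometer 1 = 182.85, d_Seismometer 2 = 101.22, d_Seismometer 3 = 139.58 km.
Circle about each station: (x + 89.4)² + (y + 104.8)² = 182.85²; (x − 78.2)² + (y + 3.9)² = 101.22²; (x + 88.9)² + (y + 53.7)² = 139.58².
Subtracting the Seismometer 1 equation from the Seismometer 2 and Seismometer 3 equations removes the quadratic terms:
335.2 x + 201.8 y = 10343.68
1.0 x + 102.2 y = 5763.05
Solving the 2×2 system: x ≈ -3.1, y ≈ 56.4 km.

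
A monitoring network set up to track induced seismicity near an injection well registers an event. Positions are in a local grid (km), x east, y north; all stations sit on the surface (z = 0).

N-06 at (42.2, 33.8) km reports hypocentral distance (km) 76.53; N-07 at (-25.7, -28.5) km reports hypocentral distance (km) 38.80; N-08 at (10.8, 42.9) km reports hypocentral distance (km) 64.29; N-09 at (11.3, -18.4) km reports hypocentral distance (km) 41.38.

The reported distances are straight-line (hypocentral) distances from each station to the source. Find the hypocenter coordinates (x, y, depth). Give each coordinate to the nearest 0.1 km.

Each station gives a sphere (x−x_i)² + (y−y_i)² + z² = d_i² (stations at z=0).
Subtracting the N-06 sphere from N-07 and N-08: z² cancels, leaving linear equations in x and y:
-135.8 x − 124.6 y = 2900.86
-62.8 x + 18.2 y = 757.41
Solving: x ≈ -14.293, y ≈ -7.703 km (keep extra digits for the depth step; rounded: -14.3, -7.7).
Then from the N-06 sphere: z² = 76.53² − (x − 42.2)² − (y − 33.8)² with x = -14.293, y = -7.703, so z ≈ 30.706 ≈ 30.7 km.
Check against N-09 (with the unrounded solution): distance 41.38 ≈ 41.38 km. ✓

x ≈ -14.3 km, y ≈ -7.7 km, depth ≈ 30.7 km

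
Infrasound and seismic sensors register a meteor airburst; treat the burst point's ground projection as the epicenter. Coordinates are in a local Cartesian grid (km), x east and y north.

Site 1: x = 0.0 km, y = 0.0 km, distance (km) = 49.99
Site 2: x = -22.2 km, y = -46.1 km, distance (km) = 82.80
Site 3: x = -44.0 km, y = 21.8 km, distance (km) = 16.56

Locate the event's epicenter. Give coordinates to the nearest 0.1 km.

-35.0 km east, 35.7 km north

Circle about each station: x² + y² = 49.99²; (x + 22.2)² + (y + 46.1)² = 82.80²; (x + 44.0)² + (y − 21.8)² = 16.56².
Subtracting the Site 1 equation from the Site 2 and Site 3 equations removes the quadratic terms:
-44.4 x − 92.2 y = -1738.79
-88.0 x + 43.6 y = 4636.01
Solving the 2×2 system: x ≈ -35.0, y ≈ 35.7 km.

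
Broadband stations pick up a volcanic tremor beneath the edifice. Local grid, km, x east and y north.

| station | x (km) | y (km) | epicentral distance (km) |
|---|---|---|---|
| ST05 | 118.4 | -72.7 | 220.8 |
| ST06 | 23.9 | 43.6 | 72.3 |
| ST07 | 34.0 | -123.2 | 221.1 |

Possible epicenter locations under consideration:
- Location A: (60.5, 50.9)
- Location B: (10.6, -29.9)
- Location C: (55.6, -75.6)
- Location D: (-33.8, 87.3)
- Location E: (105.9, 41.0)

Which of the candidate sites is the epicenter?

Location D

For each candidate, compare |candidate − station| to the reported distance:
Location A: residuals ST05 84.3, ST06 35.0, ST07 45.0 → max 84.3 km
Location B: residuals ST05 104.8, ST06 2.4, ST07 124.9 → max 124.9 km
Location C: residuals ST05 157.9, ST06 51.0, ST07 168.8 → max 168.8 km
Location D: residuals ST05 0.0, ST06 0.1, ST07 0.0 → max 0.1 km
Location E: residuals ST05 106.4, ST06 9.7, ST07 41.8 → max 106.4 km
Only Location D has all residuals ≈ 0.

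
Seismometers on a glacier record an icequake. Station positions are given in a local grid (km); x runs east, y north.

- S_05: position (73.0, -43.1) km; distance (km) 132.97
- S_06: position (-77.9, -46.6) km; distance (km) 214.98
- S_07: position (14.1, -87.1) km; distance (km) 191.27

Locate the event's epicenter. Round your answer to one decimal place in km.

Circle about each station: (x − 73.0)² + (y + 43.1)² = 132.97²; (x + 77.9)² + (y + 46.6)² = 214.98²; (x − 14.1)² + (y + 87.1)² = 191.27².
Subtracting the S_05 equation from the S_06 and S_07 equations removes the quadratic terms:
-301.8 x − 7.0 y = -27482.02
-117.8 x − 88.0 y = -18304.58
Solving the 2×2 system: x ≈ 89.0, y ≈ 88.9 km.
Check against S_05 (with the unrounded x, y): √((x − 73.0)²+(y + 43.1)²) = 132.94 ≈ 132.97 km. ✓

x ≈ 89.0 km, y ≈ 88.9 km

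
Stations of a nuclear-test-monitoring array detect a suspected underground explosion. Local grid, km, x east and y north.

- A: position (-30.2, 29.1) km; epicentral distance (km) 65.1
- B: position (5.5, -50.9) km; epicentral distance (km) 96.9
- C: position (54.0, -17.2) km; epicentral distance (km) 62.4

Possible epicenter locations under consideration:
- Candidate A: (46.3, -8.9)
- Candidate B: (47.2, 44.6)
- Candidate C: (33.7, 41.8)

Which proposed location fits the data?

For each candidate, compare |candidate − station| to the reported distance:
Candidate A: residuals A 20.3, B 38.3, C 51.1 → max 51.1 km
Candidate B: residuals A 13.8, B 7.3, C 0.2 → max 13.8 km
Candidate C: residuals A 0.0, B 0.0, C 0.0 → max 0.0 km
Only Candidate C has all residuals ≈ 0.

Candidate C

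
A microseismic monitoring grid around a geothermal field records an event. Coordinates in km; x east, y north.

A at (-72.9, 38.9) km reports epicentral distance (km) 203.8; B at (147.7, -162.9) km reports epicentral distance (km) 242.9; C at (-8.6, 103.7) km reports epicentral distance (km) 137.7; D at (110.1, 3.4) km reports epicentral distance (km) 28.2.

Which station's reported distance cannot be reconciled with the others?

Solve using three stations at a time. Using A, B, C (subtract circle equations pairwise → linear system) gives (x, y) ≈ (126.9, 79.1).
Distances from that point to each station vs reported:
  A: calculated 203.8 vs reported 203.8 → residual 0.0 km
  B: calculated 242.9 vs reported 242.9 → residual 0.0 km
  C: calculated 137.7 vs reported 137.7 → residual 0.0 km
  D: calculated 77.6 vs reported 28.2 → residual 49.4 km
A, B, C are mutually consistent (residuals ≈ 0); D is off by 49.4 km.

D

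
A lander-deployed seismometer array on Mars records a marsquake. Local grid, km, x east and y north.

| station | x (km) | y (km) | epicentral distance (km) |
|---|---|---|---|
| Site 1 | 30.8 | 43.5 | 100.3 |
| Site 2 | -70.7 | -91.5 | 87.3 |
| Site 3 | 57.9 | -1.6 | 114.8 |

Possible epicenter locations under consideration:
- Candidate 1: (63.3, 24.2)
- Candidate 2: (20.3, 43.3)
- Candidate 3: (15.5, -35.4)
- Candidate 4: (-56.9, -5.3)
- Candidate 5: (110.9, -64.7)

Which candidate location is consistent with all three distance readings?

For each candidate, compare |candidate − station| to the reported distance:
Candidate 1: residuals Site 1 62.5, Site 2 89.7, Site 3 88.4 → max 89.7 km
Candidate 2: residuals Site 1 89.8, Site 2 75.3, Site 3 56.2 → max 89.8 km
Candidate 3: residuals Site 1 19.9, Site 2 15.5, Site 3 60.6 → max 60.6 km
Candidate 4: residuals Site 1 0.1, Site 2 0.0, Site 3 0.1 → max 0.1 km
Candidate 5: residuals Site 1 34.3, Site 2 96.3, Site 3 32.4 → max 96.3 km
Only Candidate 4 has all residuals ≈ 0.

Candidate 4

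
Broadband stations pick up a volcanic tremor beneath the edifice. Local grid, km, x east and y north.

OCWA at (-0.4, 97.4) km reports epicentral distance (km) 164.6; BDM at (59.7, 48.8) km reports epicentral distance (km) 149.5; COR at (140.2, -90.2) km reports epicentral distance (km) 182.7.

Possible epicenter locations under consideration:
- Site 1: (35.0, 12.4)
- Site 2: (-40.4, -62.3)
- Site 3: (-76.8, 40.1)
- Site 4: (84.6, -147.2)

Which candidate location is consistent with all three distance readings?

Site 2

For each candidate, compare |candidate − station| to the reported distance:
Site 1: residuals OCWA 72.5, BDM 105.5, COR 35.8 → max 105.5 km
Site 2: residuals OCWA 0.0, BDM 0.0, COR 0.0 → max 0.0 km
Site 3: residuals OCWA 69.1, BDM 12.7, COR 70.4 → max 70.4 km
Site 4: residuals OCWA 94.3, BDM 48.1, COR 103.1 → max 103.1 km
Only Site 2 has all residuals ≈ 0.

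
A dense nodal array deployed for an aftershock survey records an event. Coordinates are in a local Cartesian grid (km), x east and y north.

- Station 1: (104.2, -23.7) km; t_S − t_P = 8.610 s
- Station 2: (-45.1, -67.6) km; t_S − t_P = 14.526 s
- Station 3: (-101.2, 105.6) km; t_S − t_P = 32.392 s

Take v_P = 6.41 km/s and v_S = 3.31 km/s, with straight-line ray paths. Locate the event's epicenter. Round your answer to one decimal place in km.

x ≈ 53.3 km, y ≈ -53.4 km

Distance from S−P lag: d = Δt · v_P v_S / (v_P − v_S) = Δt · (6.41·3.31)/(6.41−3.31) ≈ 6.8442·Δt.
So d_Station 1 = 58.93, d_Station 2 = 99.42, d_Station 3 = 221.70 km.
Circle about each station: (x − 104.2)² + (y + 23.7)² = 58.93²; (x + 45.1)² + (y + 67.6)² = 99.42²; (x + 101.2)² + (y − 105.6)² = 221.70².
Subtracting pairs of circle equations eliminates x²+y² and gives linear equations (the radical axes):
-298.6 x − 87.8 y = -11227.15
-410.8 x + 258.6 y = -35704.68
Solving the 2×2 system: x ≈ 53.3, y ≈ -53.4 km.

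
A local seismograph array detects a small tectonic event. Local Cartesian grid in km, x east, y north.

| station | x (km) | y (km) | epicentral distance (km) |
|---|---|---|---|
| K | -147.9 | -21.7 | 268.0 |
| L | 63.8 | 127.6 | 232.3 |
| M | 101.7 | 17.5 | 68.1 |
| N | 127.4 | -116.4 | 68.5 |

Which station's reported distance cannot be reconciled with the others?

L

Solve using three stations at a time. Using K, M, N (subtract circle equations pairwise → linear system) gives (x, y) ≈ (118.8, -48.4).
Distances from that point to each station vs reported:
  K: calculated 268.0 vs reported 268.0 → residual 0.0 km
  L: calculated 184.4 vs reported 232.3 → residual 47.9 km
  M: calculated 68.1 vs reported 68.1 → residual 0.0 km
  N: calculated 68.5 vs reported 68.5 → residual 0.0 km
K, M, N are mutually consistent (residuals ≈ 0); L is off by 47.9 km.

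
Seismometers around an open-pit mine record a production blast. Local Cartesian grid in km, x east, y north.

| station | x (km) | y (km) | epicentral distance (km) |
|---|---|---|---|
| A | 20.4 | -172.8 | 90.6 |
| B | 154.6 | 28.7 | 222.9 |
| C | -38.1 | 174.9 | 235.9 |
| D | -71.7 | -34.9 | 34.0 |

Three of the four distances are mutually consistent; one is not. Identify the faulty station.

A

Solve using three stations at a time. Using B, C, D (subtract circle equations pairwise → linear system) gives (x, y) ≈ (-49.6, -60.7).
Distances from that point to each station vs reported:
  A: calculated 132.1 vs reported 90.6 → residual 41.5 km
  B: calculated 222.9 vs reported 222.9 → residual 0.0 km
  C: calculated 235.9 vs reported 235.9 → residual 0.0 km
  D: calculated 34.0 vs reported 34.0 → residual 0.0 km
B, C, D are mutually consistent (residuals ≈ 0); A is off by 41.5 km.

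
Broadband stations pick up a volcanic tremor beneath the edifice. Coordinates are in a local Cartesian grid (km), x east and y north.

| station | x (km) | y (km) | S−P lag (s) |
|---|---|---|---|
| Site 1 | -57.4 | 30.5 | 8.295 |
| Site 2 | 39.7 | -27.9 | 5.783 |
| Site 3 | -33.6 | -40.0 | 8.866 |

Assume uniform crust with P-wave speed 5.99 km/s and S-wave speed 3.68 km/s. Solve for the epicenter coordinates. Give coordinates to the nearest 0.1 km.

21.5 km east, 24.2 km north

Distance from S−P lag: d = Δt · v_P v_S / (v_P − v_S) = Δt · (5.99·3.68)/(5.99−3.68) ≈ 9.5425·Δt.
So d_Site 1 = 79.16, d_Site 2 = 55.18, d_Site 3 = 84.60 km.
Circle about each station: (x + 57.4)² + (y − 30.5)² = 79.16²; (x − 39.7)² + (y + 27.9)² = 55.18²; (x + 33.6)² + (y + 40.0)² = 84.60².
Subtracting pairs of circle equations eliminates x²+y² and gives linear equations (the radical axes):
194.2 x − 116.8 y = 1350.96
47.6 x − 141.0 y = -2386.90
Solving the 2×2 system: x ≈ 21.5, y ≈ 24.2 km.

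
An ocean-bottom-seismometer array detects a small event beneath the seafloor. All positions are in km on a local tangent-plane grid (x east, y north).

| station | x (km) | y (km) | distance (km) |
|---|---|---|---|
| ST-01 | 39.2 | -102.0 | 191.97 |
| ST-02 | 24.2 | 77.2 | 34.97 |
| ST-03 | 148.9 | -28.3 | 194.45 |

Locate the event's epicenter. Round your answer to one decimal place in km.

Circle about each station: (x − 39.2)² + (y + 102.0)² = 191.97²; (x − 24.2)² + (y − 77.2)² = 34.97²; (x − 148.9)² + (y + 28.3)² = 194.45².
Subtracting the ST-01 equation from the ST-02 and ST-03 equations removes the quadratic terms:
-30.0 x + 358.4 y = 30234.42
219.4 x + 147.4 y = 10073.14
Solving the 2×2 system: x ≈ -10.2, y ≈ 83.5 km.
Check against ST-01 (with the unrounded x, y): √((x − 39.2)²+(y + 102.0)²) = 191.97 ≈ 191.97 km. ✓

x ≈ -10.2 km, y ≈ 83.5 km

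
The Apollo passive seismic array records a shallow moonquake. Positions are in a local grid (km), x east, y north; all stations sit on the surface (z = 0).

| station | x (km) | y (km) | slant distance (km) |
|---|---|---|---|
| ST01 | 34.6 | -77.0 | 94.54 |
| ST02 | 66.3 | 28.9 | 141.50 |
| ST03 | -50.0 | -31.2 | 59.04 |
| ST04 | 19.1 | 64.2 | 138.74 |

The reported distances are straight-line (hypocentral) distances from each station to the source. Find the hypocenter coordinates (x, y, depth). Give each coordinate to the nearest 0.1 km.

x ≈ -37.7 km, y ≈ -50.0 km, depth ≈ 54.6 km

Each station gives a sphere (x−x_i)² + (y−y_i)² + z² = d_i² (stations at z=0).
Subtracting the ST01 sphere from ST02 and ST03: z² cancels, leaving linear equations in x and y:
63.4 x + 211.8 y = -12979.70
-169.2 x + 91.6 y = 1799.37
Solving: x ≈ -37.702, y ≈ -49.997 km (keep extra digits for the depth step; rounded: -37.7, -50.0).
Then from the ST01 sphere: z² = 94.54² − (x − 34.6)² − (y + 77.0)² with x = -37.702, y = -49.997, so z ≈ 54.599 ≈ 54.6 km.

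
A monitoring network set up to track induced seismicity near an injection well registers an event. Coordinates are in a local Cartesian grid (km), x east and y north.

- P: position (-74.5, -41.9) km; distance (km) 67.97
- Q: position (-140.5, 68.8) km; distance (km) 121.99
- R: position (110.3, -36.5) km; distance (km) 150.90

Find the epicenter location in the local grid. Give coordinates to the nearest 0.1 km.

Circle about each station: (x + 74.5)² + (y + 41.9)² = 67.97²; (x + 140.5)² + (y − 68.8)² = 121.99²; (x − 110.3)² + (y + 36.5)² = 150.90².
Subtracting the P equation from the Q and R equations removes the quadratic terms:
-132.0 x + 221.4 y = 6906.19
369.6 x + 10.8 y = -11958.41
Solving the 2×2 system: x ≈ -32.7, y ≈ 11.7 km.
Check against P (with the unrounded x, y): √((x + 74.5)²+(y + 41.9)²) = 67.97 ≈ 67.97 km. ✓

-32.7 km east, 11.7 km north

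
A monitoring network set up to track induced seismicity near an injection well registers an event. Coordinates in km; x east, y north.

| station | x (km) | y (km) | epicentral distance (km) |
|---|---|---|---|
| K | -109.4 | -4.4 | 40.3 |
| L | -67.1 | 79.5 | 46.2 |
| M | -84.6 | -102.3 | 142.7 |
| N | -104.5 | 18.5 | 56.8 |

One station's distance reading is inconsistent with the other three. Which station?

K

Solve using three stations at a time. Using L, M, N (subtract circle equations pairwise → linear system) gives (x, y) ≈ (-50.5, 36.3).
Distances from that point to each station vs reported:
  K: calculated 71.6 vs reported 40.3 → residual 31.3 km
  L: calculated 46.3 vs reported 46.2 → residual 0.1 km
  M: calculated 142.7 vs reported 142.7 → residual 0.0 km
  N: calculated 56.9 vs reported 56.8 → residual 0.1 km
L, M, N are mutually consistent (residuals ≈ 0); K is off by 31.3 km.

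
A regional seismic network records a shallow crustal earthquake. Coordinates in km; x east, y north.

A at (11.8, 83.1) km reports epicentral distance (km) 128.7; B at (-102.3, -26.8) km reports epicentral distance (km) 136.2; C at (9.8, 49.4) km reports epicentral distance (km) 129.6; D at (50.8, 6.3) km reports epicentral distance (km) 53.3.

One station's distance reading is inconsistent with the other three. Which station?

C

Solve using three stations at a time. Using A, B, D (subtract circle equations pairwise → linear system) gives (x, y) ≈ (32.8, -43.9).
Distances from that point to each station vs reported:
  A: calculated 128.7 vs reported 128.7 → residual 0.0 km
  B: calculated 136.2 vs reported 136.2 → residual 0.0 km
  C: calculated 96.1 vs reported 129.6 → residual 33.5 km
  D: calculated 53.3 vs reported 53.3 → residual 0.0 km
A, B, D are mutually consistent (residuals ≈ 0); C is off by 33.5 km.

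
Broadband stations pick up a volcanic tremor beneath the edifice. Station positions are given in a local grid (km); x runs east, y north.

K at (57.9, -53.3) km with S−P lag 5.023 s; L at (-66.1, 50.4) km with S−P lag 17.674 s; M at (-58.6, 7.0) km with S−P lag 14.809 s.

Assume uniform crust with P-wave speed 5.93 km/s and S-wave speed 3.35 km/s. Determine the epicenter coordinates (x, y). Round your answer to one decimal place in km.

x ≈ 53.3 km, y ≈ -14.9 km

Distance from S−P lag: d = Δt · v_P v_S / (v_P − v_S) = Δt · (5.93·3.35)/(5.93−3.35) ≈ 7.6998·Δt.
So d_K = 38.68, d_L = 136.09, d_M = 114.03 km.
Circle about each station: (x − 57.9)² + (y + 53.3)² = 38.68²; (x + 66.1)² + (y − 50.4)² = 136.09²; (x + 58.6)² + (y − 7.0)² = 114.03².
Subtracting pairs of circle equations eliminates x²+y² and gives linear equations (the radical axes):
-248.0 x + 207.4 y = -16308.28
-233.0 x + 120.6 y = -14217.04
Solving the 2×2 system: x ≈ 53.3, y ≈ -14.9 km.
Check against K (with the unrounded x, y): √((x − 57.9)²+(y + 53.3)²) = 38.69 ≈ 38.68 km. ✓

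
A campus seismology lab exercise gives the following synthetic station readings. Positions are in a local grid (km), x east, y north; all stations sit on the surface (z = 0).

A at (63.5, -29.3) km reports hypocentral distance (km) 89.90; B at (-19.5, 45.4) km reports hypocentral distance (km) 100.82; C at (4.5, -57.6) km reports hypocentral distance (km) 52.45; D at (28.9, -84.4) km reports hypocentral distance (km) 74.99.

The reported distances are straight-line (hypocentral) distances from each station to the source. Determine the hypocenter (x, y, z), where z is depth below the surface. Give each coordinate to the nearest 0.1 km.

Each station gives a sphere (x−x_i)² + (y−y_i)² + z² = d_i² (stations at z=0).
Subtracting the A sphere from B and C: z² cancels, leaving linear equations in x and y:
-166.0 x + 149.4 y = -4531.99
-118.0 x − 56.6 y = 3778.28
Solving: x ≈ -11.396, y ≈ -42.996 km (keep extra digits for the depth step; rounded: -11.4, -43.0).
Then from the A sphere: z² = 89.90² − (x − 63.5)² − (y + 29.3)² with x = -11.396, y = -42.996, so z ≈ 47.802 ≈ 47.8 km.

x ≈ -11.4 km, y ≈ -43.0 km, depth ≈ 47.8 km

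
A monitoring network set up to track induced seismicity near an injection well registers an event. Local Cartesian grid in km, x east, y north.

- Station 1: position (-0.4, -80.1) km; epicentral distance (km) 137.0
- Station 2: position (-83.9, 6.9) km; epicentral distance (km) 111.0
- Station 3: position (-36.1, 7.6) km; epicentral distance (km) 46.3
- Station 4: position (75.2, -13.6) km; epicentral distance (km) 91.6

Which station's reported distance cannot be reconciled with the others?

Solve using three stations at a time. Using Station 1, Station 2, Station 4 (subtract circle equations pairwise → linear system) gives (x, y) ≈ (15.6, 55.9).
Distances from that point to each station vs reported:
  Station 1: calculated 137.0 vs reported 137.0 → residual 0.0 km
  Station 2: calculated 111.0 vs reported 111.0 → residual 0.0 km
  Station 3: calculated 70.8 vs reported 46.3 → residual 24.5 km
  Station 4: calculated 91.5 vs reported 91.6 → residual 0.1 km
Station 1, Station 2, Station 4 are mutually consistent (residuals ≈ 0); Station 3 is off by 24.5 km.

Station 3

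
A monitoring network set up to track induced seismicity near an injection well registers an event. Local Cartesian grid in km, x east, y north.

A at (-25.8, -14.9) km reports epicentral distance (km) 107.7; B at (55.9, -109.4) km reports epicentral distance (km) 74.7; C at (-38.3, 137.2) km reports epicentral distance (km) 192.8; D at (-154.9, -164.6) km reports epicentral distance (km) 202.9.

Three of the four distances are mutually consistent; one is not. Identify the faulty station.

A

Solve using three stations at a time. Using B, C, D (subtract circle equations pairwise → linear system) gives (x, y) ≈ (11.9, -49.0).
Distances from that point to each station vs reported:
  A: calculated 50.8 vs reported 107.7 → residual 56.9 km
  B: calculated 74.8 vs reported 74.7 → residual 0.1 km
  C: calculated 192.8 vs reported 192.8 → residual 0.0 km
  D: calculated 202.9 vs reported 202.9 → residual 0.0 km
B, C, D are mutually consistent (residuals ≈ 0); A is off by 56.9 km.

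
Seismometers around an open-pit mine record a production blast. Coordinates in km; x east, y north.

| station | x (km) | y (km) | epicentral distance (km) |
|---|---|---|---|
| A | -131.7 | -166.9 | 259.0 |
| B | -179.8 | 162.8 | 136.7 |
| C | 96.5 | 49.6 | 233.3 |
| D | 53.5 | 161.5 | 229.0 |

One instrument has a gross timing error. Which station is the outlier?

Solve using three stations at a time. Using B, C, D (subtract circle equations pairwise → linear system) gives (x, y) ≈ (-136.2, 33.3).
Distances from that point to each station vs reported:
  A: calculated 200.2 vs reported 259.0 → residual 58.8 km
  B: calculated 136.7 vs reported 136.7 → residual 0.0 km
  C: calculated 233.3 vs reported 233.3 → residual 0.0 km
  D: calculated 229.0 vs reported 229.0 → residual 0.0 km
B, C, D are mutually consistent (residuals ≈ 0); A is off by 58.8 km.

A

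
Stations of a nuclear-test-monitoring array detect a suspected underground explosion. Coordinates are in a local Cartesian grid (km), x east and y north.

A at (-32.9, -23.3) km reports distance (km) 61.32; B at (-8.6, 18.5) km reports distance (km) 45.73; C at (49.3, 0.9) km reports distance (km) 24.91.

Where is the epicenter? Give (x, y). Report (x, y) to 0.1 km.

Circle about each station: (x + 32.9)² + (y + 23.3)² = 61.32²; (x + 8.6)² + (y − 18.5)² = 45.73²; (x − 49.3)² + (y − 0.9)² = 24.91².
Subtracting the A equation from the B and C equations removes the quadratic terms:
48.6 x + 83.6 y = 459.82
164.4 x + 48.4 y = 3945.63
Solving the 2×2 system: x ≈ 27.0, y ≈ -10.2 km.

(27.0, -10.2)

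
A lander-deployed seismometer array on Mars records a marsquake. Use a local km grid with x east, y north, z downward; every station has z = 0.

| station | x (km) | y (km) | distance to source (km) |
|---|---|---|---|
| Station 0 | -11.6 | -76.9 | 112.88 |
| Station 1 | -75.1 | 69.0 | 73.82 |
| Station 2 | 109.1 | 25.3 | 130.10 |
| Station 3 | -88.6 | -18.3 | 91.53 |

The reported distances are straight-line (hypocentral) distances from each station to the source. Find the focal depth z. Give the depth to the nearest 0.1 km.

Each station gives a sphere (x−x_i)² + (y−y_i)² + z² = d_i² (stations at z=0).
Subtracting the Station 0 sphere from Station 1 and Station 2: z² cancels, leaving linear equations in x and y:
-127.0 x + 291.8 y = 11645.34
241.4 x + 204.4 y = 2310.61
Solving: x ≈ -17.698, y ≈ 32.206 km (keep extra digits for the depth step; rounded: -17.7, 32.2).
Then from the Station 0 sphere: z² = 112.88² − (x + 11.6)² − (y + 76.9)² with x = -17.698, y = 32.206, so z ≈ 28.295 ≈ 28.3 km.

28.3 km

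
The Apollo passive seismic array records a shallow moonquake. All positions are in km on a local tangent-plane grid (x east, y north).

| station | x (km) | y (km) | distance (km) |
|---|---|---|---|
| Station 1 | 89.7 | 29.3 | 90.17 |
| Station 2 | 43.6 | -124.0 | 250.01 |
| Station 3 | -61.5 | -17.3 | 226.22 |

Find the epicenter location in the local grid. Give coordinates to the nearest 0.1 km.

(123.5, 112.9)

Circle about each station: (x − 89.7)² + (y − 29.3)² = 90.17²; (x − 43.6)² + (y + 124.0)² = 250.01²; (x + 61.5)² + (y + 17.3)² = 226.22².
Subtracting the Station 1 equation from the Station 2 and Station 3 equations removes the quadratic terms:
-92.2 x − 306.6 y = -46001.99
-302.4 x − 93.2 y = -47867.90
Solving the 2×2 system: x ≈ 123.5, y ≈ 112.9 km.
Check against Station 1 (with the unrounded x, y): √((x − 89.7)²+(y − 29.3)²) = 90.17 ≈ 90.17 km. ✓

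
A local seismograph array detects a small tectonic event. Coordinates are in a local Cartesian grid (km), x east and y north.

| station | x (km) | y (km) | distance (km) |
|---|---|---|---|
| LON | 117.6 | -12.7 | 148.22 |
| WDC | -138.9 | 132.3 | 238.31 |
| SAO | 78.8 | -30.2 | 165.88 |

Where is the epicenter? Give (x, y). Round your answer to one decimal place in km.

(99.4, 134.4)

Circle about each station: (x − 117.6)² + (y + 12.7)² = 148.22²; (x + 138.9)² + (y − 132.3)² = 238.31²; (x − 78.8)² + (y + 30.2)² = 165.88².
Subtracting pairs of circle equations eliminates x²+y² and gives linear equations (the radical axes):
-513.0 x + 290.0 y = -12017.04
-77.6 x − 35.0 y = -12416.58
Solving the 2×2 system: x ≈ 99.4, y ≈ 134.4 km.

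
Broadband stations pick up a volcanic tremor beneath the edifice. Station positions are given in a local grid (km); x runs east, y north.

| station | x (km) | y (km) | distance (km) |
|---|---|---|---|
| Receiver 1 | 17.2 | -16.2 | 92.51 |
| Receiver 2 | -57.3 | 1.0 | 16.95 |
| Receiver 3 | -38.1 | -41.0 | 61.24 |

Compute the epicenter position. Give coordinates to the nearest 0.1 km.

x ≈ -71.4 km, y ≈ 10.4 km

Circle about each station: (x − 17.2)² + (y + 16.2)² = 92.51²; (x + 57.3)² + (y − 1.0)² = 16.95²; (x + 38.1)² + (y + 41.0)² = 61.24².
Subtracting the Receiver 1 equation from the Receiver 2 and Receiver 3 equations removes the quadratic terms:
-149.0 x + 34.4 y = 10996.81
-110.6 x − 49.6 y = 7382.09
Solving the 2×2 system: x ≈ -71.4, y ≈ 10.4 km.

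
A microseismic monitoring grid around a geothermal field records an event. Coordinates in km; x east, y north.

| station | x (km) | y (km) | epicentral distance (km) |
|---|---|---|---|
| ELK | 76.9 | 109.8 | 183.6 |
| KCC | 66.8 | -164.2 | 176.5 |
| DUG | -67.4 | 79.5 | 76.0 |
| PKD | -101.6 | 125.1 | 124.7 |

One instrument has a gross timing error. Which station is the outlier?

Solve using three stations at a time. Using ELK, DUG, PKD (subtract circle equations pairwise → linear system) gives (x, y) ≈ (-73.0, 3.8).
Distances from that point to each station vs reported:
  ELK: calculated 183.6 vs reported 183.6 → residual 0.0 km
  KCC: calculated 218.5 vs reported 176.5 → residual 42.0 km
  DUG: calculated 75.9 vs reported 76.0 → residual 0.1 km
  PKD: calculated 124.7 vs reported 124.7 → residual 0.0 km
ELK, DUG, PKD are mutually consistent (residuals ≈ 0); KCC is off by 42.0 km.

KCC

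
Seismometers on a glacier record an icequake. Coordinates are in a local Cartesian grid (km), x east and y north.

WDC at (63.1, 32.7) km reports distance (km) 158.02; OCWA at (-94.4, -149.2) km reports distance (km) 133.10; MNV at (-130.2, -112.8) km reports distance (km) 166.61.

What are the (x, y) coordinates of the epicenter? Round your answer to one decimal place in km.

(36.1, -123.0)

Circle about each station: (x − 63.1)² + (y − 32.7)² = 158.02²; (x + 94.4)² + (y + 149.2)² = 133.10²; (x + 130.2)² + (y + 112.8)² = 166.61².
Subtracting pairs of circle equations eliminates x²+y² and gives linear equations (the radical axes):
-315.0 x − 363.8 y = 33375.81
-386.6 x − 291.0 y = 21836.41
Solving the 2×2 system: x ≈ 36.1, y ≈ -123.0 km.
Check against WDC (with the unrounded x, y): √((x − 63.1)²+(y − 32.7)²) = 158.02 ≈ 158.02 km. ✓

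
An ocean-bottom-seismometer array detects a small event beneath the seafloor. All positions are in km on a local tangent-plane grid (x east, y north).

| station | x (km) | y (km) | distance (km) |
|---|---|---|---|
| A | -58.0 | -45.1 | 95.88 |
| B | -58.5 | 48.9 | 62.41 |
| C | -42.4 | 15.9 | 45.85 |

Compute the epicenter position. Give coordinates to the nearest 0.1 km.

Circle about each station: (x + 58.0)² + (y + 45.1)² = 95.88²; (x + 58.5)² + (y − 48.9)² = 62.41²; (x + 42.4)² + (y − 15.9)² = 45.85².
Subtracting the A equation from the B and C equations removes the quadratic terms:
-1.0 x + 188.0 y = 5713.42
31.2 x + 122.0 y = 3743.31
Solving the 2×2 system: x ≈ 1.1, y ≈ 30.4 km.
Check against A (with the unrounded x, y): √((x + 58.0)²+(y + 45.1)²) = 95.89 ≈ 95.88 km. ✓

1.1 km east, 30.4 km north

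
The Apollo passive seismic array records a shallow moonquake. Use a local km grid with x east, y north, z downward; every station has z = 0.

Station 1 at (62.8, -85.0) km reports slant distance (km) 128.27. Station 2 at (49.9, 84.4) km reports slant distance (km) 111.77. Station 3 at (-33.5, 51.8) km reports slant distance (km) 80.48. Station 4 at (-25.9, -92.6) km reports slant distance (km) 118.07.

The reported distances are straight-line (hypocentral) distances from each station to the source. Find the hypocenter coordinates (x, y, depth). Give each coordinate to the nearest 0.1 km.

Each station gives a sphere (x−x_i)² + (y−y_i)² + z² = d_i² (stations at z=0).
Subtracting the Station 1 sphere from Station 2 and Station 3: z² cancels, leaving linear equations in x and y:
-25.8 x + 338.8 y = 2405.19
-192.6 x + 273.6 y = 2612.81
Solving: x ≈ -3.904, y ≈ 6.802 km (keep extra digits for the depth step; rounded: -3.9, 6.8).
Then from the Station 1 sphere: z² = 128.27² − (x − 62.8)² − (y + 85.0)² with x = -3.904, y = 6.802, so z ≈ 59.801 ≈ 59.8 km.
Check against Station 4 (with the unrounded solution): distance 118.07 ≈ 118.07 km. ✓

x ≈ -3.9 km, y ≈ 6.8 km, depth ≈ 59.8 km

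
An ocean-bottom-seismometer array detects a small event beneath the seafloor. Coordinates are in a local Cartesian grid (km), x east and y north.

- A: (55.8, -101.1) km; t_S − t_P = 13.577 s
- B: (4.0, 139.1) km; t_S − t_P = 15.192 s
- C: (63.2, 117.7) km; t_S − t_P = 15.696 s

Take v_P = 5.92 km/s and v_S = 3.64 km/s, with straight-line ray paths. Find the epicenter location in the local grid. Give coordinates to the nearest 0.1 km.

(-25.1, -1.5)

Distance from S−P lag: d = Δt · v_P v_S / (v_P − v_S) = Δt · (5.92·3.64)/(5.92−3.64) ≈ 9.4512·Δt.
So d_A = 128.32, d_B = 143.58, d_C = 148.35 km.
Circle about each station: (x − 55.8)² + (y + 101.1)² = 128.32²; (x − 4.0)² + (y − 139.1)² = 143.58²; (x − 63.2)² + (y − 117.7)² = 148.35².
Subtracting pairs of circle equations eliminates x²+y² and gives linear equations (the radical axes):
-103.6 x + 480.4 y = 1880.77
14.8 x + 437.6 y = -1029.02
Solving the 2×2 system: x ≈ -25.1, y ≈ -1.5 km.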